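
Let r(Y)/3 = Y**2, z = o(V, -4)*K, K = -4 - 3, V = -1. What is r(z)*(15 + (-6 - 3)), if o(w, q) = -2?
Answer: 3528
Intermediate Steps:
K = -7
z = 14 (z = -2*(-7) = 14)
r(Y) = 3*Y**2
r(z)*(15 + (-6 - 3)) = (3*14**2)*(15 + (-6 - 3)) = (3*196)*(15 - 9) = 588*6 = 3528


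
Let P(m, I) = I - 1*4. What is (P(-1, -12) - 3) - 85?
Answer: -104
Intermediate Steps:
P(m, I) = -4 + I (P(m, I) = I - 4 = -4 + I)
(P(-1, -12) - 3) - 85 = ((-4 - 12) - 3) - 85 = (-16 - 3) - 85 = -19 - 85 = -104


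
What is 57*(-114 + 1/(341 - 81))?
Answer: -1689423/260 ≈ -6497.8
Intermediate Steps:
57*(-114 + 1/(341 - 81)) = 57*(-114 + 1/260) = 57*(-29639/260) = -1689423/260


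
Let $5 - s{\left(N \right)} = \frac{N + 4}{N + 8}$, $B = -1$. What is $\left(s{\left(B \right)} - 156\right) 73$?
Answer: $- \frac{77380}{7} \approx -11054.0$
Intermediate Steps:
$s{\left(N \right)} = 5 - \frac{4 + N}{8 + N}$ ($s{\left(N \right)} = 5 - \frac{N + 4}{N + 8} = 5 - \frac{4 + N}{8 + N}$)
$\left(s{\left(B \right)} - 156\right) 73 = \left(\frac{4 \left(9 - 1\right)}{8 - 1} - 156\right) 73 = \left(4 \cdot \frac{1}{7} \cdot 8 - 156\right) 73 = \left(\frac{32}{7} - 156\right) 73 = \left(- \frac{1060}{7}\right) 73 = - \frac{77380}{7}$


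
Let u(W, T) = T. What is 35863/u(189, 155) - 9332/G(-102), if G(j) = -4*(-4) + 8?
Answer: -146437/930 ≈ -157.46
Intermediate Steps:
G(j) = 24 (G(j) = 16 + 8 = 24)
35863/u(189, 155) - 9332/G(-102) = 35863/155 - 9332/24 = 35863*(1/155) - 9332*1/24 = 35863/155 - 2333/6 = -146437/930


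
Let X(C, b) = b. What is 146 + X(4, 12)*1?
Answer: 158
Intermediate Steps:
146 + X(4, 12)*1 = 146 + 12*1 = 146 + 12 = 158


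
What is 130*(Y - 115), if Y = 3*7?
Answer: -12220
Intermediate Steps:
Y = 21
130*(Y - 115) = 130*(21 - 115) = 130*(-94) = -12220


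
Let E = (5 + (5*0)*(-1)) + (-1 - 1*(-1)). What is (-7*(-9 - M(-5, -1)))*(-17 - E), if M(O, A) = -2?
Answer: -1078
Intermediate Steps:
E = 5 (E = (5 + 0*(-1)) + (-1 + 1) = (5 + 0) + 0 = 5 + 0 = 5)
(-7*(-9 - M(-5, -1)))*(-17 - E) = (-7*(-9 - 1*(-2)))*(-17 - 1*5) = (-7*(-9 + 2))*(-17 - 5) = -7*(-7)*(-22) = 49*(-22) = -1078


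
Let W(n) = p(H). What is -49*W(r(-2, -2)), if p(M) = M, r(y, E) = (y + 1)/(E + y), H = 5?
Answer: -245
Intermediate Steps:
r(y, E) = (1 + y)/(E + y)
W(n) = 5
-49*W(r(-2, -2)) = -49*5 = -245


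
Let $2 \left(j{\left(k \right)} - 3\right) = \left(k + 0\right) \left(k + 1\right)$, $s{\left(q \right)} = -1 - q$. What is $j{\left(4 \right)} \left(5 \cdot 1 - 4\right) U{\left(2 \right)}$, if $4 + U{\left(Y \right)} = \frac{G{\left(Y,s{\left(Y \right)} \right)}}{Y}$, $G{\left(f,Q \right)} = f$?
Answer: $-39$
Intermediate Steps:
$j{\left(k \right)} = 3 + \frac{k \left(1 + k\right)}{2}$ ($j{\left(k \right)} = 3 + \frac{\left(k + 0\right) \left(k + 1\right)}{2} = 3 + \frac{k \left(1 + k\right)}{2}$)
$U{\left(Y \right)} = -3$ ($U{\left(Y \right)} = -4 + \frac{Y}{Y} = -4 + 1 = -3$)
$j{\left(4 \right)} \left(5 \cdot 1 - 4\right) U{\left(2 \right)} = \left(3 + \frac{1}{2} \cdot 4 + \frac{4^{2}}{2}\right) \left(5 \cdot 1 - 4\right) \left(-3\right) = \left(3 + 2 + \frac{1}{2} \cdot 16\right) \left(5 - 4\right) \left(-3\right) = \left(3 + 2 + 8\right) 1 \left(-3\right) = 13 \cdot 1 \left(-3\right) = 13 \left(-3\right) = -39$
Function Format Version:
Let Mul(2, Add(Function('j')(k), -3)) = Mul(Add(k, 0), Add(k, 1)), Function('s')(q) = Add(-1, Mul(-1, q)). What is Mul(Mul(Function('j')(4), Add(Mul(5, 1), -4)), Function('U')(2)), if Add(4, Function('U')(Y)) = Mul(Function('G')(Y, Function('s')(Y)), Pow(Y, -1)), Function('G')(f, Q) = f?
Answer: -39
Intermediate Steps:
Function('j')(k) = Add(3, Mul(Rational(1, 2), k, Add(1, k))) (Function('j')(k) = Add(3, Mul(Rational(1, 2), Mul(Add(k, 0), Add(k, 1)))) = Add(3, Mul(Rational(1, 2), Mul(k, Add(1, k)))) = Add(3, Mul(Rational(1, 2), k, Add(1, k))))
Function('U')(Y) = -3 (Function('U')(Y) = Add(-4, Mul(Y, Pow(Y, -1))) = Add(-4, 1) = -3)
Mul(Mul(Function('j')(4), Add(Mul(5, 1), -4)), Function('U')(2)) = Mul(Mul(Add(3, Mul(Rational(1, 2), 4), Mul(Rational(1, 2), Pow(4, 2))), Add(Mul(5, 1), -4)), -3) = Mul(Mul(Add(3, 2, Mul(Rational(1, 2), 16)), Add(5, -4)), -3) = Mul(Mul(Add(3, 2, 8), 1), -3) = Mul(Mul(13, 1), -3) = Mul(13, -3) = -39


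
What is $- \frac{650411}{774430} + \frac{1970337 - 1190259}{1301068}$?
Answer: $- \frac{30264141676}{125948261405} \approx -0.24029$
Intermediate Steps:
$- \frac{650411}{774430} + \frac{1970337 - 1190259}{1301068} = \left(-650411\right) \frac{1}{774430} + \left(1970337 - 1190259\right) \frac{1}{1301068} = - \frac{650411}{774430} + 780078 \cdot \frac{1}{1301068} = - \frac{650411}{774430} + \frac{390039}{650534} = - \frac{30264141676}{125948261405}$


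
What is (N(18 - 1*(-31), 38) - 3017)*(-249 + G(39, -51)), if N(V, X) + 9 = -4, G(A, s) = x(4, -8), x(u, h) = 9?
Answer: 727200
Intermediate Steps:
G(A, s) = 9
N(V, X) = -13 (N(V, X) = -9 - 4 = -13)
(N(18 - 1*(-31), 38) - 3017)*(-249 + G(39, -51)) = (-13 - 3017)*(-249 + 9) = -3030*(-240) = 727200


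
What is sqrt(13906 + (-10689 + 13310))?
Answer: sqrt(16527) ≈ 128.56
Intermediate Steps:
sqrt(13906 + (-10689 + 13310)) = sqrt(13906 + 2621) = sqrt(16527)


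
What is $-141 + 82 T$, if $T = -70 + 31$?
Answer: $-3339$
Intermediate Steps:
$T = -39$
$-141 + 82 T = -141 + 82 \left(-39\right) = -141 - 3198 = -3339$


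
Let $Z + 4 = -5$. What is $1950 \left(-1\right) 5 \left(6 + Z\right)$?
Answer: $29250$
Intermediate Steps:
$Z = -9$ ($Z = -4 - 5 = -9$)
$1950 \left(-1\right) 5 \left(6 + Z\right) = 1950 \left(-1\right) 5 \left(6 - 9\right) = 1950 \left(\left(-5\right) \left(-3\right)\right) = 1950 \cdot 15 = 29250$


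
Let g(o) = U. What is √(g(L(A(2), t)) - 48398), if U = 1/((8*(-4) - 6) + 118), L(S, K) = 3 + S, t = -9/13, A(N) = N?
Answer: I*√19359195/20 ≈ 220.0*I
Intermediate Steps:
t = -9/13 (t = -9*1/13 = -9/13 ≈ -0.69231)
U = 1/80 (U = 1/((-32 - 6) + 118) = 1/(-38 + 118) = 1/80 ≈ 0.012500)
g(o) = 1/80
√(g(L(A(2), t)) - 48398) = √(1/80 - 48398) = √(-3871839/80) = I*√19359195/20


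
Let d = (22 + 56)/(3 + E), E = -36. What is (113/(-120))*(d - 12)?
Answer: 8927/660 ≈ 13.526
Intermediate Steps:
d = -26/11 (d = (22 + 56)/(3 - 36) = 78/(-33) = 78*(-1/33) = -26/11 ≈ -2.3636)
(113/(-120))*(d - 12) = (113/(-120))*(-26/11 - 12) = (113*(-1/120))*(-158/11) = -113/120*(-158/11) = 8927/660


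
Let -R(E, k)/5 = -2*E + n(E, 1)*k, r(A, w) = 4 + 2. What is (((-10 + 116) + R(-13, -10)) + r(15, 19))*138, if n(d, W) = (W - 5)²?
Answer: 107916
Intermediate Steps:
n(d, W) = (-5 + W)²
r(A, w) = 6
R(E, k) = -80*k + 10*E (R(E, k) = -5*(-2*E + (-5 + 1)²*k) = -5*(-2*E + (-4)²*k) = -5*(-2*E + 16*k) = -80*k + 10*E)
(((-10 + 116) + R(-13, -10)) + r(15, 19))*138 = (((-10 + 116) + (-80*(-10) + 10*(-13))) + 6)*138 = ((106 + (800 - 130)) + 6)*138 = ((106 + 670) + 6)*138 = (776 + 6)*138 = 782*138 = 107916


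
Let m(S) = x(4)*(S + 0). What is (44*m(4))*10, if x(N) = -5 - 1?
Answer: -10560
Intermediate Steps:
x(N) = -6
m(S) = -6*S (m(S) = -6*(S + 0) = -6*S)
(44*m(4))*10 = (44*(-6*4))*10 = (44*(-24))*10 = -1056*10 = -10560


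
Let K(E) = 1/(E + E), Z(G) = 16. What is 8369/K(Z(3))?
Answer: 267808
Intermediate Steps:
K(E) = 1/(2*E)
8369/K(Z(3)) = 8369/(((½)/16)) = 8369/(((½)*(1/16))) = 8369/(1/32) = 8369*32 = 267808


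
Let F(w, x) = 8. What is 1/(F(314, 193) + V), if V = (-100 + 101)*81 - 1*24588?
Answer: -1/24499 ≈ -4.0818e-5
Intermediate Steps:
V = -24507 (V = 1*81 - 24588 = 81 - 24588 = -24507)
1/(F(314, 193) + V) = 1/(8 - 24507) = 1/(-24499) = -1/24499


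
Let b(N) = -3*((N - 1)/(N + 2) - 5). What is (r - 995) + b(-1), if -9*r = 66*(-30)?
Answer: -754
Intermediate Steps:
r = 220 (r = -22*(-30)/3 = -1/9*(-1980) = 220)
b(N) = 15 - 3*(-1 + N)/(2 + N) (b(N) = -3*((-1 + N)/(2 + N) - 5) = -3*(-5 + (-1 + N)/(2 + N)) = 15 - 3*(-1 + N)/(2 + N))
(r - 995) + b(-1) = (220 - 995) + 3*(11 + 4*(-1))/(2 - 1) = -775 + 3*(11 - 4)/1 = -775 + 3*1*7 = -775 + 21 = -754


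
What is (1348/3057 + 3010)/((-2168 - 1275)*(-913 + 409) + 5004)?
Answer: 4601459/2660011866 ≈ 0.0017299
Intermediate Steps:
(1348/3057 + 3010)/((-2168 - 1275)*(-913 + 409) + 5004) = (1348*(1/3057) + 3010)/(-3443*(-504) + 5004) = (1348/3057 + 3010)/(1735272 + 5004) = (9202918/3057)/1740276 = (9202918/3057)*(1/1740276) = 4601459/2660011866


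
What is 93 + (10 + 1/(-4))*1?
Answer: 411/4 ≈ 102.75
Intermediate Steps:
93 + (10 + 1/(-4))*1 = 93 + (10 - ¼)*1 = 93 + (39/4)*1 = 93 + 39/4 = 411/4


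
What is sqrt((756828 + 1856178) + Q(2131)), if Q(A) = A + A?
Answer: 2*sqrt(654317) ≈ 1617.8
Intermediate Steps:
Q(A) = 2*A
sqrt((756828 + 1856178) + Q(2131)) = sqrt((756828 + 1856178) + 2*2131) = sqrt(2613006 + 4262) = sqrt(2617268) = 2*sqrt(654317)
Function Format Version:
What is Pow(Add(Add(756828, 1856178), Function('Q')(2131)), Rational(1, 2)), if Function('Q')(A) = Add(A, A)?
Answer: Mul(2, Pow(654317, Rational(1, 2))) ≈ 1617.8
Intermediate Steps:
Function('Q')(A) = Mul(2, A)
Pow(Add(Add(756828, 1856178), Function('Q')(2131)), Rational(1, 2)) = Pow(Add(Add(756828, 1856178), Mul(2, 2131)), Rational(1, 2)) = Pow(Add(2613006, 4262), Rational(1, 2)) = Pow(2617268, Rational(1, 2)) = Mul(2, Pow(654317, Rational(1, 2)))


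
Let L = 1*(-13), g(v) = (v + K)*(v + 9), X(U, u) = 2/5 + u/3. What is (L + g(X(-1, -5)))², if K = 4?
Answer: 3352561/50625 ≈ 66.223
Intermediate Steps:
X(U, u) = ⅖ + u/3 (X(U, u) = 2*(⅕) + u*(⅓) = ⅖ + u/3)
g(v) = (4 + v)*(9 + v) (g(v) = (v + 4)*(v + 9) = (4 + v)*(9 + v))
L = -13
(L + g(X(-1, -5)))² = (-13 + (36 + (⅖ + (⅓)*(-5))² + 13*(⅖ + (⅓)*(-5))))² = (-13 + (36 + (⅖ - 5/3)² + 13*(⅖ - 5/3)))² = (-13 + (36 + (-19/15)² + 13*(-19/15)))² = (-13 + (36 + 361/225 - 247/15))² = (-13 + 4756/225)² = (1831/225)² = 3352561/50625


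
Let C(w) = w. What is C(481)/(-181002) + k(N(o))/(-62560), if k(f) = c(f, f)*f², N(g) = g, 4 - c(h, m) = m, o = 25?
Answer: 234555989/1132348512 ≈ 0.20714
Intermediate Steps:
c(h, m) = 4 - m
k(f) = f²*(4 - f) (k(f) = (4 - f)*f² = f²*(4 - f))
C(481)/(-181002) + k(N(o))/(-62560) = 481/(-181002) + (25²*(4 - 1*25))/(-62560) = 481*(-1/181002) + (625*(4 - 25))*(-1/62560) = -481/181002 + (625*(-21))*(-1/62560) = -481/181002 - 13125*(-1/62560) = -481/181002 + 2625/12512 = 234555989/1132348512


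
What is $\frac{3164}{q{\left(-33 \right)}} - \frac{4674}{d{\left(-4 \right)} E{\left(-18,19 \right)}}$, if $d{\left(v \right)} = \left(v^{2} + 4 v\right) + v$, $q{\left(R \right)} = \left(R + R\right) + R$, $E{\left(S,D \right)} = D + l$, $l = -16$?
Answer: $\frac{70793}{198} \approx 357.54$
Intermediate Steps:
$E{\left(S,D \right)} = -16 + D$ ($E{\left(S,D \right)} = D - 16 = -16 + D$)
$q{\left(R \right)} = 3 R$ ($q{\left(R \right)} = 2 R + R = 3 R$)
$d{\left(v \right)} = v^{2} + 5 v$
$\frac{3164}{q{\left(-33 \right)}} - \frac{4674}{d{\left(-4 \right)} E{\left(-18,19 \right)}} = \frac{3164}{3 \left(-33\right)} - \frac{4674}{- 4 \left(5 - 4\right) \left(-16 + 19\right)} = \frac{3164}{-99} - \frac{4674}{\left(-4\right) 1 \cdot 3} = 3164 \left(- \frac{1}{99}\right) - \frac{4674}{\left(-4\right) 3} = - \frac{3164}{99} - \frac{4674}{-12} = - \frac{3164}{99} - - \frac{779}{2} = - \frac{3164}{99} + \frac{779}{2} = \frac{70793}{198}$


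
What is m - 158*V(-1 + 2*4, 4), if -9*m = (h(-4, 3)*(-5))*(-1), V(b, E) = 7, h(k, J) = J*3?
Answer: -1111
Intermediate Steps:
h(k, J) = 3*J
m = -5 (m = -(3*3)*(-5)*(-1)/9 = -9*(-5)*(-1)/9 = -(-5)*(-1) = -⅑*45 = -5)
m - 158*V(-1 + 2*4, 4) = -5 - 158*7 = -5 - 1106 = -1111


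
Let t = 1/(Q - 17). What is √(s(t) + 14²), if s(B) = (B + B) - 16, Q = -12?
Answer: √151322/29 ≈ 13.414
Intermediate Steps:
t = -1/29 (t = 1/(-12 - 17) = 1/(-29) = -1/29 ≈ -0.034483)
s(B) = -16 + 2*B (s(B) = 2*B - 16 = -16 + 2*B)
√(s(t) + 14²) = √((-16 + 2*(-1/29)) + 14²) = √((-16 - 2/29) + 196) = √(-466/29 + 196) = √(5218/29) = √151322/29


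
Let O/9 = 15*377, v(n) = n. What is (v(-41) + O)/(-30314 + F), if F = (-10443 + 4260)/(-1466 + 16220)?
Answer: -250099972/149086313 ≈ -1.6776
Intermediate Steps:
O = 50895 (O = 9*(15*377) = 9*5655 = 50895)
F = -2061/4918 (F = -6183/14754 = -6183*1/14754 = -2061/4918 ≈ -0.41907)
(v(-41) + O)/(-30314 + F) = (-41 + 50895)/(-30314 - 2061/4918) = 50854/(-149086313/4918) = 50854*(-4918/149086313) = -250099972/149086313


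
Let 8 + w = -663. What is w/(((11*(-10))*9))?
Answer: 61/90 ≈ 0.67778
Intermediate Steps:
w = -671 (w = -8 - 663 = -671)
w/(((11*(-10))*9)) = -671/((11*(-10))*9) = -671/((-110*9)) = -671/(-990) = -671*(-1/990) = 61/90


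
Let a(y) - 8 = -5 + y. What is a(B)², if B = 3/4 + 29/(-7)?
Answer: 121/784 ≈ 0.15434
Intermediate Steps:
B = -95/28 (B = 3*(¼) + 29*(-⅐) = ¾ - 29/7 = -95/28 ≈ -3.3929)
a(y) = 3 + y (a(y) = 8 + (-5 + y) = 3 + y)
a(B)² = (3 - 95/28)² = (-11/28)² = 121/784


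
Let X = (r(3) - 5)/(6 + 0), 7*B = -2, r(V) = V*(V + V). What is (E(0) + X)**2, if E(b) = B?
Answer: 6241/1764 ≈ 3.5380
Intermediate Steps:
r(V) = 2*V**2 (r(V) = V*(2*V) = 2*V**2)
B = -2/7 (B = (1/7)*(-2) = -2/7 ≈ -0.28571)
X = 13/6 (X = (2*3**2 - 5)/(6 + 0) = (2*9 - 5)/6 = (18 - 5)*(1/6) = 13*(1/6) = 13/6 ≈ 2.1667)
E(b) = -2/7
(E(0) + X)**2 = (-2/7 + 13/6)**2 = (79/42)**2 = 6241/1764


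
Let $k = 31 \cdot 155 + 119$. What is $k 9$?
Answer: $44316$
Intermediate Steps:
$k = 4924$ ($k = 4805 + 119 = 4924$)
$k 9 = 4924 \cdot 9 = 44316$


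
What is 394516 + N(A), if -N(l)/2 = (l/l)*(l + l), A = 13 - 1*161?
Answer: 395108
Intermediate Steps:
A = -148 (A = 13 - 161 = -148)
N(l) = -4*l (N(l) = -2*l/l*(l + l) = -2*2*l = -4*l)
394516 + N(A) = 394516 - 4*(-148) = 394516 + 592 = 395108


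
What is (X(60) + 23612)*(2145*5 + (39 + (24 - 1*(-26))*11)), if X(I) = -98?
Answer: 266037396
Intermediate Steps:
(X(60) + 23612)*(2145*5 + (39 + (24 - 1*(-26))*11)) = (-98 + 23612)*(2145*5 + (39 + (24 - 1*(-26))*11)) = 23514*(10725 + (39 + (24 + 26)*11)) = 23514*(10725 + (39 + 50*11)) = 23514*(10725 + (39 + 550)) = 23514*(10725 + 589) = 23514*11314 = 266037396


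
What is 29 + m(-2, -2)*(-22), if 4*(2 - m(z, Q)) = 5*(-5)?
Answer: -305/2 ≈ -152.50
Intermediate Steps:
m(z, Q) = 33/4 (m(z, Q) = 2 - 5*(-5)/4 = 2 - ¼*(-25) = 2 + 25/4 = 33/4)
29 + m(-2, -2)*(-22) = 29 + (33/4)*(-22) = 29 - 363/2 = -305/2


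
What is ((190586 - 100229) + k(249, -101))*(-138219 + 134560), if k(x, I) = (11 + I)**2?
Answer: -360254163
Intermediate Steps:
((190586 - 100229) + k(249, -101))*(-138219 + 134560) = ((190586 - 100229) + (11 - 101)**2)*(-138219 + 134560) = (90357 + (-90)**2)*(-3659) = (90357 + 8100)*(-3659) = 98457*(-3659) = -360254163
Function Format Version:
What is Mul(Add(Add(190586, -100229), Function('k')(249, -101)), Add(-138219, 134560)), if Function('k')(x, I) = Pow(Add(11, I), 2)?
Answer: -360254163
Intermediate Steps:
Mul(Add(Add(190586, -100229), Function('k')(249, -101)), Add(-138219, 134560)) = Mul(Add(Add(190586, -100229), Pow(Add(11, -101), 2)), Add(-138219, 134560)) = Mul(Add(90357, Pow(-90, 2)), -3659) = Mul(Add(90357, 8100), -3659) = Mul(98457, -3659) = -360254163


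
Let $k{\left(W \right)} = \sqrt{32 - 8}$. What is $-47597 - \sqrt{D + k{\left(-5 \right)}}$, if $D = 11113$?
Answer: $-47597 - \sqrt{11113 + 2 \sqrt{6}} \approx -47702.0$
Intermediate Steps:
$k{\left(W \right)} = 2 \sqrt{6}$ ($k{\left(W \right)} = \sqrt{24} = 2 \sqrt{6}$)
$-47597 - \sqrt{D + k{\left(-5 \right)}} = -47597 - \sqrt{11113 + 2 \sqrt{6}}$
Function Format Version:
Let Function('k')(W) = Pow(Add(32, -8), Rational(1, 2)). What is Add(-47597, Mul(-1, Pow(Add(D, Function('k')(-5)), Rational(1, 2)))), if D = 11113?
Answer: Add(-47597, Mul(-1, Pow(Add(11113, Mul(2, Pow(6, Rational(1, 2)))), Rational(1, 2)))) ≈ -47702.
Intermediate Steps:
Function('k')(W) = Mul(2, Pow(6, Rational(1, 2))) (Function('k')(W) = Pow(24, Rational(1, 2)) = Mul(2, Pow(6, Rational(1, 2))))
Add(-47597, Mul(-1, Pow(Add(D, Function('k')(-5)), Rational(1, 2)))) = Add(-47597, Mul(-1, Pow(Add(11113, Mul(2, Pow(6, Rational(1, 2)))), Rational(1, 2))))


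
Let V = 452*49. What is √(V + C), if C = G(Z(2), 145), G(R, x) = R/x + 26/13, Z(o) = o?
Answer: 2*√116426010/145 ≈ 148.83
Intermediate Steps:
G(R, x) = 2 + R/x (G(R, x) = R/x + 26*(1/13) = R/x + 2 = 2 + R/x)
V = 22148
C = 292/145 (C = 2 + 2/145 = 292/145 ≈ 2.0138)
√(V + C) = √(22148 + 292/145) = √(3211752/145) = 2*√116426010/145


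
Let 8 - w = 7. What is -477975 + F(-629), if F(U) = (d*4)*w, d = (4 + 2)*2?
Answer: -477927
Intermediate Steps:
w = 1 (w = 8 - 1*7 = 8 - 7 = 1)
d = 12 (d = 6*2 = 12)
F(U) = 48 (F(U) = (12*4)*1 = 48*1 = 48)
-477975 + F(-629) = -477975 + 48 = -477927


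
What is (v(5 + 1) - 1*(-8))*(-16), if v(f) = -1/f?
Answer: -376/3 ≈ -125.33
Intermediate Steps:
(v(5 + 1) - 1*(-8))*(-16) = (-1/(5 + 1) - 1*(-8))*(-16) = (-1/6 + 8)*(-16) = (47/6)*(-16) = -376/3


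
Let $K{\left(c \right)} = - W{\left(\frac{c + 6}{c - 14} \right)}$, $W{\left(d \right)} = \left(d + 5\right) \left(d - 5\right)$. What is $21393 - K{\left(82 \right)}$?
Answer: $\frac{6175836}{289} \approx 21370.0$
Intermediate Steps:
$W{\left(d \right)} = \left(-5 + d\right) \left(5 + d\right)$ ($W{\left(d \right)} = \left(5 + d\right) \left(-5 + d\right) = \left(-5 + d\right) \left(5 + d\right)$)
$K{\left(c \right)} = 25 - \frac{\left(6 + c\right)^{2}}{\left(-14 + c\right)^{2}}$ ($K{\left(c \right)} = - (-25 + \left(\frac{c + 6}{c - 14}\right)^{2}) = - (-25 + \left(\frac{6 + c}{-14 + c}\right)^{2}) = - (-25 + \frac{\left(6 + c\right)^{2}}{\left(-14 + c\right)^{2}}) = 25 - \frac{\left(6 + c\right)^{2}}{\left(-14 + c\right)^{2}}$)
$21393 - K{\left(82 \right)} = 21393 - \left(25 - \frac{\left(6 + 82\right)^{2}}{\left(-14 + 82\right)^{2}}\right) = 21393 - \left(25 - \frac{88^{2}}{4624}\right) = 21393 - \left(25 - \frac{1}{4624} \cdot 7744\right) = 21393 - \left(25 - \frac{484}{289}\right) = 21393 - \frac{6741}{289} = \frac{6175836}{289}$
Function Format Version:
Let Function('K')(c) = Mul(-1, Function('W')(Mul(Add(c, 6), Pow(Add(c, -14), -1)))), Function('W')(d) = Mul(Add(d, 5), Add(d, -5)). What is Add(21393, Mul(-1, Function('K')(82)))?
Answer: Rational(6175836, 289) ≈ 21370.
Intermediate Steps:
Function('W')(d) = Mul(Add(-5, d), Add(5, d)) (Function('W')(d) = Mul(Add(5, d), Add(-5, d)) = Mul(Add(-5, d), Add(5, d)))
Function('K')(c) = Add(25, Mul(-1, Pow(Add(-14, c), -2), Pow(Add(6, c), 2))) (Function('K')(c) = Mul(-1, Add(-25, Pow(Mul(Add(c, 6), Pow(Add(c, -14), -1)), 2))) = Mul(-1, Add(-25, Pow(Mul(Add(6, c), Pow(Add(-14, c), -1)), 2))) = Mul(-1, Add(-25, Pow(Mul(Pow(Add(-14, c), -1), Add(6, c)), 2))) = Mul(-1, Add(-25, Mul(Pow(Add(-14, c), -2), Pow(Add(6, c), 2)))) = Add(25, Mul(-1, Pow(Add(-14, c), -2), Pow(Add(6, c), 2))))
Add(21393, Mul(-1, Function('K')(82))) = Add(21393, Mul(-1, Add(25, Mul(-1, Pow(Add(-14, 82), -2), Pow(Add(6, 82), 2))))) = Add(21393, Mul(-1, Add(25, Mul(-1, Pow(68, -2), Pow(88, 2))))) = Add(21393, Mul(-1, Add(25, Mul(-1, Rational(1, 4624), 7744)))) = Add(21393, Mul(-1, Add(25, Rational(-484, 289)))) = Add(21393, Mul(-1, Rational(6741, 289))) = Add(21393, Rational(-6741, 289)) = Rational(6175836, 289)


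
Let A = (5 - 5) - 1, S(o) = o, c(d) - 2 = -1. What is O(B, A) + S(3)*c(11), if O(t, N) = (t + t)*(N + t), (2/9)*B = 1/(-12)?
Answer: 129/32 ≈ 4.0313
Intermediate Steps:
B = -3/8 (B = (9/2)/(-12) = (9/2)*(-1/12) = -3/8 ≈ -0.37500)
c(d) = 1 (c(d) = 2 - 1 = 1)
A = -1 (A = 0 - 1 = -1)
O(t, N) = 2*t*(N + t) (O(t, N) = (2*t)*(N + t) = 2*t*(N + t))
O(B, A) + S(3)*c(11) = 2*(-3/8)*(-1 - 3/8) + 3*1 = 2*(-3/8)*(-11/8) + 3 = 33/32 + 3 = 129/32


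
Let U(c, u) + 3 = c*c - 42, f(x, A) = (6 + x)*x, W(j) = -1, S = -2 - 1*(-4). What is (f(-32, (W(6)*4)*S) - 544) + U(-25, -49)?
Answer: 868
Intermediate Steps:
S = 2 (S = -2 + 4 = 2)
f(x, A) = x*(6 + x)
U(c, u) = -45 + c² (U(c, u) = -3 + (c*c - 42) = -3 + (c² - 42) = -3 + (-42 + c²) = -45 + c²)
(f(-32, (W(6)*4)*S) - 544) + U(-25, -49) = (-32*(6 - 32) - 544) + (-45 + (-25)²) = (-32*(-26) - 544) + (-45 + 625) = (832 - 544) + 580 = 288 + 580 = 868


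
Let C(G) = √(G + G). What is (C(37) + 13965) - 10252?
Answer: 3713 + √74 ≈ 3721.6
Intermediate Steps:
C(G) = √2*√G (C(G) = √(2*G) = √2*√G)
(C(37) + 13965) - 10252 = (√2*√37 + 13965) - 10252 = (√74 + 13965) - 10252 = (13965 + √74) - 10252 = 3713 + √74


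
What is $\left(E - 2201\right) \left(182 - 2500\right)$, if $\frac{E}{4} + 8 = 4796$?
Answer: $-39292418$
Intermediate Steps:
$E = 19152$ ($E = -32 + 4 \cdot 4796 = -32 + 19184 = 19152$)
$\left(E - 2201\right) \left(182 - 2500\right) = \left(19152 - 2201\right) \left(182 - 2500\right) = 16951 \left(-2318\right) = -39292418$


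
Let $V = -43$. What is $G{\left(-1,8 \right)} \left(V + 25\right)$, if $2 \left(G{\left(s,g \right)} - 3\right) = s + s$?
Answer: $-36$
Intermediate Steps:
$G{\left(s,g \right)} = 3 + s$ ($G{\left(s,g \right)} = 3 + \frac{s + s}{2} = 3 + \frac{2 s}{2} = 3 + s$)
$G{\left(-1,8 \right)} \left(V + 25\right) = \left(3 - 1\right) \left(-43 + 25\right) = 2 \left(-18\right) = -36$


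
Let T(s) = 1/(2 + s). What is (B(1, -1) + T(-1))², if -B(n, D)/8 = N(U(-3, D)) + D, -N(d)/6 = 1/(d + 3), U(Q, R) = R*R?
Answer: 441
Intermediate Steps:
U(Q, R) = R²
N(d) = -6/(3 + d) (N(d) = -6/(d + 3) = -6/(3 + d))
B(n, D) = -8*D + 48/(3 + D²) (B(n, D) = -8*(-6/(3 + D²) + D) = -8*(D - 6/(3 + D²)) = -8*D + 48/(3 + D²))
(B(1, -1) + T(-1))² = (8*(6 - 1*(-1)*(3 + (-1)²))/(3 + (-1)²) + 1/(2 - 1))² = (8*(6 - 1*(-1)*(3 + 1))/(3 + 1) + 1/1)² = (8*(6 - 1*(-1)*4)/4 + 1)² = (8*(¼)*(6 + 4) + 1)² = (8*(¼)*10 + 1)² = (20 + 1)² = 21² = 441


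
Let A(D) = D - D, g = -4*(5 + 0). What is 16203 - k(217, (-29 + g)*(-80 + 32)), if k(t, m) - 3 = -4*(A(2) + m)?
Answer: 25608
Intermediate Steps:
g = -20 (g = -4*5 = -20)
A(D) = 0
k(t, m) = 3 - 4*m (k(t, m) = 3 - 4*(0 + m) = 3 - 4*m)
16203 - k(217, (-29 + g)*(-80 + 32)) = 16203 - (3 - 4*(-29 - 20)*(-80 + 32)) = 16203 - (3 - (-196)*(-48)) = 16203 - (3 - 4*2352) = 16203 - (3 - 9408) = 16203 - 1*(-9405) = 16203 + 9405 = 25608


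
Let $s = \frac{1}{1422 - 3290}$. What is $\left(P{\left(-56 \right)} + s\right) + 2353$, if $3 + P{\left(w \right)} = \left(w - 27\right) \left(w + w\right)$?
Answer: $\frac{21754727}{1868} \approx 11646.0$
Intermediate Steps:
$P{\left(w \right)} = -3 + 2 w \left(-27 + w\right)$ ($P{\left(w \right)} = -3 + \left(w - 27\right) \left(w + w\right) = -3 + \left(-27 + w\right) 2 w = -3 + 2 w \left(-27 + w\right)$)
$s = - \frac{1}{1868}$ ($s = \frac{1}{-1868} = - \frac{1}{1868} \approx -0.00053533$)
$\left(P{\left(-56 \right)} + s\right) + 2353 = \left(\left(-3 - -3024 + 2 \left(-56\right)^{2}\right) - \frac{1}{1868}\right) + 2353 = \left(\left(-3 + 3024 + 2 \cdot 3136\right) - \frac{1}{1868}\right) + 2353 = \left(\left(-3 + 3024 + 6272\right) - \frac{1}{1868}\right) + 2353 = \left(9293 - \frac{1}{1868}\right) + 2353 = \frac{17359323}{1868} + 2353 = \frac{21754727}{1868}$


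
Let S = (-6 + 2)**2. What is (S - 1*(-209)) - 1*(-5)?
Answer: 230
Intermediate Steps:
S = 16 (S = (-4)**2 = 16)
(S - 1*(-209)) - 1*(-5) = (16 - 1*(-209)) - 1*(-5) = (16 + 209) + 5 = 225 + 5 = 230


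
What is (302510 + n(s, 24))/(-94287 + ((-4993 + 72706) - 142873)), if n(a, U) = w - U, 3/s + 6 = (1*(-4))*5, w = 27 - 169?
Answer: -302344/169447 ≈ -1.7843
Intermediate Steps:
w = -142
s = -3/26 (s = 3/(-6 + (1*(-4))*5) = 3/(-6 - 4*5) = 3/(-6 - 20) = 3/(-26) = 3*(-1/26) = -3/26 ≈ -0.11538)
n(a, U) = -142 - U
(302510 + n(s, 24))/(-94287 + ((-4993 + 72706) - 142873)) = (302510 + (-142 - 1*24))/(-94287 + ((-4993 + 72706) - 142873)) = (302510 + (-142 - 24))/(-94287 + (67713 - 142873)) = (302510 - 166)/(-94287 - 75160) = 302344/(-169447) = 302344*(-1/169447) = -302344/169447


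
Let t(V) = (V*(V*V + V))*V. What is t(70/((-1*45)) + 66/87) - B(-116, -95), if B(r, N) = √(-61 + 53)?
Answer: -476942336/4640470641 - 2*I*√2 ≈ -0.10278 - 2.8284*I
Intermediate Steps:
t(V) = V²*(V + V²) (t(V) = (V*(V² + V))*V = (V*(V + V²))*V = V²*(V + V²))
B(r, N) = 2*I*√2 (B(r, N) = √(-8) = 2*I*√2)
t(70/((-1*45)) + 66/87) - B(-116, -95) = (70/((-1*45)) + 66/87)³*(1 + (70/((-1*45)) + 66/87)) - 2*I*√2 = (70/(-45) + 66*(1/87))³*(1 + (70/(-45) + 66*(1/87))) - 2*I*√2 = (70*(-1/45) + 22/29)³*(1 + (70*(-1/45) + 22/29)) - 2*I*√2 = (-14/9 + 22/29)³*(1 + (-14/9 + 22/29)) - 2*I*√2 = (-208/261)³*(1 - 208/261) - 2*I*√2 = -8998912/17779581*53/261 - 2*I*√2 = -476942336/4640470641 - 2*I*√2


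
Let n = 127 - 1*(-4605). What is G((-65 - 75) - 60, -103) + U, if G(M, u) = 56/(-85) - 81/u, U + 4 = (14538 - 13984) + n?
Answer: 46245027/8755 ≈ 5282.1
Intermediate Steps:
n = 4732 (n = 127 + 4605 = 4732)
U = 5282 (U = -4 + ((14538 - 13984) + 4732) = -4 + (554 + 4732) = -4 + 5286 = 5282)
G(M, u) = -56/85 - 81/u (G(M, u) = 56*(-1/85) - 81/u = -56/85 - 81/u)
G((-65 - 75) - 60, -103) + U = (-56/85 - 81/(-103)) + 5282 = (-56/85 - 81*(-1/103)) + 5282 = (-56/85 + 81/103) + 5282 = 1117/8755 + 5282 = 46245027/8755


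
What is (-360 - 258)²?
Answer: 381924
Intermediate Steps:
(-360 - 258)² = (-618)² = 381924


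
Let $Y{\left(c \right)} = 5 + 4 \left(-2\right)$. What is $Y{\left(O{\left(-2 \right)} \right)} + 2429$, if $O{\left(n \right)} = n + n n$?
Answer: $2426$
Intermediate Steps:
$O{\left(n \right)} = n + n^{2}$
$Y{\left(c \right)} = -3$ ($Y{\left(c \right)} = 5 - 8 = -3$)
$Y{\left(O{\left(-2 \right)} \right)} + 2429 = -3 + 2429 = 2426$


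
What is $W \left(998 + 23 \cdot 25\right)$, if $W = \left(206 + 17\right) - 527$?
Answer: $-478192$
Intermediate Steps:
$W = -304$ ($W = 223 - 527 = -304$)
$W \left(998 + 23 \cdot 25\right) = - 304 \left(998 + 23 \cdot 25\right) = - 304 \left(998 + 575\right) = \left(-304\right) 1573 = -478192$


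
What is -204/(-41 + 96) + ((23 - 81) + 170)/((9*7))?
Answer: -956/495 ≈ -1.9313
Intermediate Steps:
-204/(-41 + 96) + ((23 - 81) + 170)/((9*7)) = -204/55 + (-58 + 170)/63 = -204*1/55 + 112*(1/63) = -204/55 + 16/9 = -956/495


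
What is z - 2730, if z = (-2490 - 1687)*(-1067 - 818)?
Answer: 7870915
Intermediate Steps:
z = 7873645 (z = -4177*(-1885) = 7873645)
z - 2730 = 7873645 - 2730 = 7870915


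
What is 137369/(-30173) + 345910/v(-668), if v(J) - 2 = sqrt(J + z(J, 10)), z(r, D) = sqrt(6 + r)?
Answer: -137369/30173 + 345910/(2 + sqrt(-668 + I*sqrt(662))) ≈ 1276.4 - 13257.0*I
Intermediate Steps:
v(J) = 2 + sqrt(J + sqrt(6 + J))
137369/(-30173) + 345910/v(-668) = 137369/(-30173) + 345910/(2 + sqrt(-668 + sqrt(6 - 668))) = 137369*(-1/30173) + 345910/(2 + sqrt(-668 + sqrt(-662))) = -137369/30173 + 345910/(2 + sqrt(-668 + I*sqrt(662)))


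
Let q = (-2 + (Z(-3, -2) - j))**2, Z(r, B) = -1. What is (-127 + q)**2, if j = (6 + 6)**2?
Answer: 461476324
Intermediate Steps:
j = 144 (j = 12**2 = 144)
q = 21609 (q = (-2 + (-1 - 1*144))**2 = (-2 + (-1 - 144))**2 = (-2 - 145)**2 = (-147)**2 = 21609)
(-127 + q)**2 = (-127 + 21609)**2 = 21482**2 = 461476324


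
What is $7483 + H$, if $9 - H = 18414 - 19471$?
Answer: $8549$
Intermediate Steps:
$H = 1066$ ($H = 9 - \left(18414 - 19471\right) = 9 - -1057 = 9 + 1057 = 1066$)
$7483 + H = 7483 + 1066 = 8549$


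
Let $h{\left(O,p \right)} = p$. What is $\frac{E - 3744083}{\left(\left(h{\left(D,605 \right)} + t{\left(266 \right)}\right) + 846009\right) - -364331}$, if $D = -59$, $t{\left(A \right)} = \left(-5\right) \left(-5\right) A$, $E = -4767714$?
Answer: $- \frac{8511797}{1217595} \approx -6.9907$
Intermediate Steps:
$t{\left(A \right)} = 25 A$
$\frac{E - 3744083}{\left(\left(h{\left(D,605 \right)} + t{\left(266 \right)}\right) + 846009\right) - -364331} = \frac{-4767714 - 3744083}{\left(\left(605 + 25 \cdot 266\right) + 846009\right) - -364331} = - \frac{8511797}{\left(\left(605 + 6650\right) + 846009\right) + 364331} = - \frac{8511797}{\left(7255 + 846009\right) + 364331} = - \frac{8511797}{853264 + 364331} = - \frac{8511797}{1217595}$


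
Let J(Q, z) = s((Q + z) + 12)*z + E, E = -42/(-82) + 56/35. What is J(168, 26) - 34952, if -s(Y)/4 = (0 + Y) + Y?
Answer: -15948567/205 ≈ -77798.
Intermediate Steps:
E = 433/205 (E = -42*(-1/82) + 56*(1/35) = 21/41 + 8/5 = 433/205 ≈ 2.1122)
s(Y) = -8*Y (s(Y) = -4*((0 + Y) + Y) = -4*(Y + Y) = -8*Y)
J(Q, z) = 433/205 + z*(-96 - 8*Q - 8*z) (J(Q, z) = (-8*((Q + z) + 12))*z + 433/205 = (-8*(12 + Q + z))*z + 433/205 = (-96 - 8*Q - 8*z)*z + 433/205 = z*(-96 - 8*Q - 8*z) + 433/205 = 433/205 + z*(-96 - 8*Q - 8*z))
J(168, 26) - 34952 = (433/205 - 8*26*(12 + 168 + 26)) - 34952 = (433/205 - 8*26*206) - 34952 = (433/205 - 42848) - 34952 = -8783407/205 - 34952 = -15948567/205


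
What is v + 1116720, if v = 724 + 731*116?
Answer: 1202240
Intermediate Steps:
v = 85520 (v = 724 + 84796 = 85520)
v + 1116720 = 85520 + 1116720 = 1202240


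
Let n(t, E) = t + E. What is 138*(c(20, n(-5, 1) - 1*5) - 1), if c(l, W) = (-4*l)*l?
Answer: -220938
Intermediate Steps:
n(t, E) = E + t
c(l, W) = -4*l**2
138*(c(20, n(-5, 1) - 1*5) - 1) = 138*(-4*20**2 - 1) = 138*(-4*400 - 1) = 138*(-1600 - 1) = 138*(-1601) = -220938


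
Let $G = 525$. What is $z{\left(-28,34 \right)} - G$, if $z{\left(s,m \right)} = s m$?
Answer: $-1477$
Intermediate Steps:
$z{\left(s,m \right)} = m s$
$z{\left(-28,34 \right)} - G = 34 \left(-28\right) - 525 = -952 - 525 = -1477$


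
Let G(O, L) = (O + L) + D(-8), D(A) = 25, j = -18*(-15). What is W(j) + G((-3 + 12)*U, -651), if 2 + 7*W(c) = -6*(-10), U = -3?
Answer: -4513/7 ≈ -644.71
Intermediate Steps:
j = 270
W(c) = 58/7 (W(c) = -2/7 + (-6*(-10))/7 = -2/7 + (1/7)*60 = -2/7 + 60/7 = 58/7)
G(O, L) = 25 + L + O (G(O, L) = (O + L) + 25 = (L + O) + 25 = 25 + L + O)
W(j) + G((-3 + 12)*U, -651) = 58/7 + (25 - 651 + (-3 + 12)*(-3)) = 58/7 + (25 - 651 + 9*(-3)) = 58/7 + (25 - 651 - 27) = 58/7 - 653 = -4513/7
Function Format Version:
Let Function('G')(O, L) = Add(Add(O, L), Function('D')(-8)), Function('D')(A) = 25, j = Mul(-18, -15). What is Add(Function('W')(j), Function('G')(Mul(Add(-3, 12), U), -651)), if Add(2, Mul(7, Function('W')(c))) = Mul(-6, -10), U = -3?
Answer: Rational(-4513, 7) ≈ -644.71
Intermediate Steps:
j = 270
Function('W')(c) = Rational(58, 7) (Function('W')(c) = Add(Rational(-2, 7), Mul(Rational(1, 7), Mul(-6, -10))) = Add(Rational(-2, 7), Mul(Rational(1, 7), 60)) = Add(Rational(-2, 7), Rational(60, 7)) = Rational(58, 7))
Function('G')(O, L) = Add(25, L, O) (Function('G')(O, L) = Add(Add(O, L), 25) = Add(Add(L, O), 25) = Add(25, L, O))
Add(Function('W')(j), Function('G')(Mul(Add(-3, 12), U), -651)) = Add(Rational(58, 7), Add(25, -651, Mul(Add(-3, 12), -3))) = Add(Rational(58, 7), Add(25, -651, Mul(9, -3))) = Add(Rational(58, 7), Add(25, -651, -27)) = Add(Rational(58, 7), -653) = Rational(-4513, 7)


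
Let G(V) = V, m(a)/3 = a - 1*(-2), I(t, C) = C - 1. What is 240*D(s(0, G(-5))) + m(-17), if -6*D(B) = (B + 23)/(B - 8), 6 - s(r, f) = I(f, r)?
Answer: 1155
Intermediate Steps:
I(t, C) = -1 + C
m(a) = 6 + 3*a (m(a) = 3*(a - 1*(-2)) = 3*(a + 2) = 3*(2 + a) = 6 + 3*a)
s(r, f) = 7 - r (s(r, f) = 6 - (-1 + r) = 6 + (1 - r) = 7 - r)
D(B) = -(23 + B)/(6*(-8 + B)) (D(B) = -(B + 23)/(6*(B - 8)) = -(23 + B)/(6*(-8 + B)))
240*D(s(0, G(-5))) + m(-17) = 240*((-23 - (7 - 1*0))/(6*(-8 + (7 - 1*0)))) + (6 + 3*(-17)) = 240*((-23 - (7 + 0))/(6*(-8 + (7 + 0)))) + (6 - 51) = 240*((-23 - 1*7)/(6*(-8 + 7))) - 45 = 240*((1/6)*(-23 - 7)/(-1)) - 45 = 240*((1/6)*(-1)*(-30)) - 45 = 240*5 - 45 = 1200 - 45 = 1155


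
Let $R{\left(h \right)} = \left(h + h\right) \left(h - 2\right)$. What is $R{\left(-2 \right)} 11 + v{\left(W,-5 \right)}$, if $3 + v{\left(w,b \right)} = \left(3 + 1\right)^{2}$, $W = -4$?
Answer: $189$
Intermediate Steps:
$R{\left(h \right)} = 2 h \left(-2 + h\right)$
$v{\left(w,b \right)} = 13$ ($v{\left(w,b \right)} = -3 + \left(3 + 1\right)^{2} = -3 + 4^{2} = -3 + 16 = 13$)
$R{\left(-2 \right)} 11 + v{\left(W,-5 \right)} = 2 \left(-2\right) \left(-2 - 2\right) 11 + 13 = 2 \left(-2\right) \left(-4\right) 11 + 13 = 16 \cdot 11 + 13 = 176 + 13 = 189$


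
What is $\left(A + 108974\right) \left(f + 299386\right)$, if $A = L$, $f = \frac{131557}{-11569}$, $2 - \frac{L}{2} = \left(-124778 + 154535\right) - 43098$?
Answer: $\frac{469853672345820}{11569} \approx 4.0613 \cdot 10^{10}$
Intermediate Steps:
$L = 26686$ ($L = 4 - 2 \left(\left(-124778 + 154535\right) - 43098\right) = 4 - 2 \left(29757 - 43098\right) = 4 - -26682 = 4 + 26682 = 26686$)
$f = - \frac{131557}{11569}$ ($f = 131557 \left(- \frac{1}{11569}\right) = - \frac{131557}{11569} \approx -11.372$)
$A = 26686$
$\left(A + 108974\right) \left(f + 299386\right) = \left(26686 + 108974\right) \left(- \frac{131557}{11569} + 299386\right) = 135660 \cdot \frac{3463465077}{11569} = \frac{469853672345820}{11569}$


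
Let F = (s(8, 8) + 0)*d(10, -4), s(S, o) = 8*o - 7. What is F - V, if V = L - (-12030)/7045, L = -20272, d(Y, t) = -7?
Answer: 27998651/1409 ≈ 19871.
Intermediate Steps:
s(S, o) = -7 + 8*o
F = -399 (F = ((-7 + 8*8) + 0)*(-7) = ((-7 + 64) + 0)*(-7) = (57 + 0)*(-7) = 57*(-7) = -399)
V = -28560842/1409 (V = -20272 - (-12030)/7045 = -20272 - 1*(-2406/1409) = -20272 + 2406/1409 = -28560842/1409 ≈ -20270.)
F - V = -399 - 1*(-28560842/1409) = -399 + 28560842/1409 = 27998651/1409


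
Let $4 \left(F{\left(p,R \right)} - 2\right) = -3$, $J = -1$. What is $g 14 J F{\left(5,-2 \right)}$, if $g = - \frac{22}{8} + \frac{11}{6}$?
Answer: $\frac{385}{24} \approx 16.042$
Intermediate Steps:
$F{\left(p,R \right)} = \frac{5}{4}$ ($F{\left(p,R \right)} = 2 + \frac{1}{4} \left(-3\right) = 2 - \frac{3}{4} = \frac{5}{4}$)
$g = - \frac{11}{12}$ ($g = \left(-22\right) \frac{1}{8} + 11 \cdot \frac{1}{6} = - \frac{11}{4} + \frac{11}{6} = - \frac{11}{12} \approx -0.91667$)
$g 14 J F{\left(5,-2 \right)} = - \frac{11 \cdot 14 \left(-1\right) \frac{5}{4}}{12} = - \frac{11 \left(\left(-14\right) \frac{5}{4}\right)}{12} = \left(- \frac{11}{12}\right) \left(- \frac{35}{2}\right) = \frac{385}{24}$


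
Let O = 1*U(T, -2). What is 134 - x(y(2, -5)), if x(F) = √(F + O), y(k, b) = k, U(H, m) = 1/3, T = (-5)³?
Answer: 134 - √21/3 ≈ 132.47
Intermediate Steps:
T = -125
U(H, m) = ⅓
O = ⅓ (O = 1*(⅓) = ⅓ ≈ 0.33333)
x(F) = √(⅓ + F) (x(F) = √(F + ⅓) = √(⅓ + F))
134 - x(y(2, -5)) = 134 - √(3 + 9*2)/3 = 134 - √(3 + 18)/3 = 134 - √21/3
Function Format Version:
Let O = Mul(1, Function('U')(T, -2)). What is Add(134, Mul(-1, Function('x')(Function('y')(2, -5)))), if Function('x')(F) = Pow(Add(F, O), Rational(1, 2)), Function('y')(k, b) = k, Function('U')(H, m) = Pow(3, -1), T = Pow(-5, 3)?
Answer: Add(134, Mul(Rational(-1, 3), Pow(21, Rational(1, 2)))) ≈ 132.47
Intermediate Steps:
T = -125
Function('U')(H, m) = Rational(1, 3)
O = Rational(1, 3) (O = Mul(1, Rational(1, 3)) = Rational(1, 3) ≈ 0.33333)
Function('x')(F) = Pow(Add(Rational(1, 3), F), Rational(1, 2)) (Function('x')(F) = Pow(Add(F, Rational(1, 3)), Rational(1, 2)) = Pow(Add(Rational(1, 3), F), Rational(1, 2)))
Add(134, Mul(-1, Function('x')(Function('y')(2, -5)))) = Add(134, Mul(-1, Mul(Rational(1, 3), Pow(Add(3, Mul(9, 2)), Rational(1, 2))))) = Add(134, Mul(-1, Mul(Rational(1, 3), Pow(Add(3, 18), Rational(1, 2))))) = Add(134, Mul(-1, Mul(Rational(1, 3), Pow(21, Rational(1, 2))))) = Add(134, Mul(Rational(-1, 3), Pow(21, Rational(1, 2))))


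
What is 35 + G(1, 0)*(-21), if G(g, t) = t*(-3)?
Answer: 35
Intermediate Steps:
G(g, t) = -3*t
35 + G(1, 0)*(-21) = 35 - 3*0*(-21) = 35 + 0*(-21) = 35 + 0 = 35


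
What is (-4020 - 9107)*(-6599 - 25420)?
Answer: 420313413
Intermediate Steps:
(-4020 - 9107)*(-6599 - 25420) = -13127*(-32019) = 420313413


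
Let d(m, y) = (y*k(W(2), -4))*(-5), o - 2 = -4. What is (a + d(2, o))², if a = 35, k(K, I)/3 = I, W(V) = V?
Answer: 7225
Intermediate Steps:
o = -2 (o = 2 - 4 = -2)
k(K, I) = 3*I
d(m, y) = 60*y (d(m, y) = (y*(3*(-4)))*(-5) = (y*(-12))*(-5) = -12*y*(-5) = 60*y)
(a + d(2, o))² = (35 + 60*(-2))² = (35 - 120)² = (-85)² = 7225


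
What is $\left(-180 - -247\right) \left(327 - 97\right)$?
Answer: $15410$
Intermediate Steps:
$\left(-180 - -247\right) \left(327 - 97\right) = \left(-180 + 247\right) 230 = 67 \cdot 230 = 15410$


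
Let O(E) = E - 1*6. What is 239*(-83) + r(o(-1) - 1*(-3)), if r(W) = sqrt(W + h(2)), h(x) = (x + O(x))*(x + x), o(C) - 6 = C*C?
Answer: -19837 + sqrt(2) ≈ -19836.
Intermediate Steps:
O(E) = -6 + E (O(E) = E - 6 = -6 + E)
o(C) = 6 + C**2 (o(C) = 6 + C*C = 6 + C**2)
h(x) = 2*x*(-6 + 2*x) (h(x) = (x + (-6 + x))*(x + x) = (-6 + 2*x)*(2*x) = 2*x*(-6 + 2*x))
r(W) = sqrt(-8 + W) (r(W) = sqrt(W + 4*2*(-3 + 2)) = sqrt(W + 4*2*(-1)) = sqrt(W - 8) = sqrt(-8 + W))
239*(-83) + r(o(-1) - 1*(-3)) = 239*(-83) + sqrt(-8 + ((6 + (-1)**2) - 1*(-3))) = -19837 + sqrt(-8 + ((6 + 1) + 3)) = -19837 + sqrt(-8 + (7 + 3)) = -19837 + sqrt(-8 + 10) = -19837 + sqrt(2)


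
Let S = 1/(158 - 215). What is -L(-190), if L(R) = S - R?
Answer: -10829/57 ≈ -189.98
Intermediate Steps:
S = -1/57 (S = 1/(-57) = -1/57 ≈ -0.017544)
L(R) = -1/57 - R
-L(-190) = -(-1/57 - 1*(-190)) = -(-1/57 + 190) = -1*10829/57 = -10829/57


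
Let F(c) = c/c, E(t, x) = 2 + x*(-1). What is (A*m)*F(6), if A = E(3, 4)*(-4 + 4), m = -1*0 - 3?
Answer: 0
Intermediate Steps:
E(t, x) = 2 - x
F(c) = 1
m = -3 (m = 0 - 3 = -3)
A = 0 (A = (2 - 1*4)*(-4 + 4) = (2 - 4)*0 = -2*0 = 0)
(A*m)*F(6) = (0*(-3))*1 = 0*1 = 0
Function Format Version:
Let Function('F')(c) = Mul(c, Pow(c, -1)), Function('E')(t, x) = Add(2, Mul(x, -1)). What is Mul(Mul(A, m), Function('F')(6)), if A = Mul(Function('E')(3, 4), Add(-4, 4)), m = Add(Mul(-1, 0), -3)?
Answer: 0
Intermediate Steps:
Function('E')(t, x) = Add(2, Mul(-1, x))
Function('F')(c) = 1
m = -3 (m = Add(0, -3) = -3)
A = 0 (A = Mul(Add(2, Mul(-1, 4)), Add(-4, 4)) = Mul(Add(2, -4), 0) = Mul(-2, 0) = 0)
Mul(Mul(A, m), Function('F')(6)) = Mul(Mul(0, -3), 1) = Mul(0, 1) = 0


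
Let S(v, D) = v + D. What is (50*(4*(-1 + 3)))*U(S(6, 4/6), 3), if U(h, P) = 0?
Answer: 0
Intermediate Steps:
S(v, D) = D + v
(50*(4*(-1 + 3)))*U(S(6, 4/6), 3) = (50*(4*(-1 + 3)))*0 = (50*(4*2))*0 = (50*8)*0 = 400*0 = 0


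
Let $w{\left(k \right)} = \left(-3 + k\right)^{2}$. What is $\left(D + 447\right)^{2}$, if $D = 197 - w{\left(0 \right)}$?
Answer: $403225$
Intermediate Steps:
$D = 188$ ($D = 197 - \left(-3 + 0\right)^{2} = 197 - \left(-3\right)^{2} = 197 - 9 = 188$)
$\left(D + 447\right)^{2} = \left(188 + 447\right)^{2} = 635^{2} = 403225$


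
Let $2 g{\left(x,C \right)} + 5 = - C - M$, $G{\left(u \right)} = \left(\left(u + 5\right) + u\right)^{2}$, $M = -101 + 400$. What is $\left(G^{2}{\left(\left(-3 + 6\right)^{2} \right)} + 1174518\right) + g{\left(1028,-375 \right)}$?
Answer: $\frac{2908789}{2} \approx 1.4544 \cdot 10^{6}$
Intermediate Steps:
$M = 299$
$G{\left(u \right)} = \left(5 + 2 u\right)^{2}$ ($G{\left(u \right)} = \left(\left(5 + u\right) + u\right)^{2} = \left(5 + 2 u\right)^{2}$)
$g{\left(x,C \right)} = -152 - \frac{C}{2}$ ($g{\left(x,C \right)} = - \frac{5}{2} + \frac{- C - 299}{2} = - \frac{5}{2} + \frac{-299 - C}{2} = - \frac{5}{2} - \left(\frac{299}{2} + \frac{C}{2}\right) = -152 - \frac{C}{2}$)
$\left(G^{2}{\left(\left(-3 + 6\right)^{2} \right)} + 1174518\right) + g{\left(1028,-375 \right)} = \left(\left(\left(5 + 2 \left(-3 + 6\right)^{2}\right)^{2}\right)^{2} + 1174518\right) - - \frac{71}{2} = \left(\left(\left(5 + 2 \cdot 3^{2}\right)^{2}\right)^{2} + 1174518\right) + \left(-152 + \frac{375}{2}\right) = \left(\left(\left(5 + 2 \cdot 9\right)^{2}\right)^{2} + 1174518\right) + \frac{71}{2} = \left(\left(\left(5 + 18\right)^{2}\right)^{2} + 1174518\right) + \frac{71}{2} = \left(\left(23^{2}\right)^{2} + 1174518\right) + \frac{71}{2} = \left(529^{2} + 1174518\right) + \frac{71}{2} = \left(279841 + 1174518\right) + \frac{71}{2} = 1454359 + \frac{71}{2} = \frac{2908789}{2}$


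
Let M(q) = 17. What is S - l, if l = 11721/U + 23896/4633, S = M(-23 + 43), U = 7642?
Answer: 364974937/35405386 ≈ 10.308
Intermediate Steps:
S = 17
l = 236916625/35405386 (l = 11721/7642 + 23896/4633 = 236916625/35405386 ≈ 6.6915)
S - l = 17 - 1*236916625/35405386 = 17 - 236916625/35405386 = 364974937/35405386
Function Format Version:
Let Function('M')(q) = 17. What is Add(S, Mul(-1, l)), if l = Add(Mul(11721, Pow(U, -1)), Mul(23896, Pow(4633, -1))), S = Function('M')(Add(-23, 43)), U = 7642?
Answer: Rational(364974937, 35405386) ≈ 10.308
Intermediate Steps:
S = 17
l = Rational(236916625, 35405386) (l = Add(Mul(11721, Pow(7642, -1)), Mul(23896, Pow(4633, -1))) = Add(Mul(11721, Rational(1, 7642)), Mul(23896, Rational(1, 4633))) = Add(Rational(11721, 7642), Rational(23896, 4633)) = Rational(236916625, 35405386) ≈ 6.6915)
Add(S, Mul(-1, l)) = Add(17, Mul(-1, Rational(236916625, 35405386))) = Add(17, Rational(-236916625, 35405386)) = Rational(364974937, 35405386)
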